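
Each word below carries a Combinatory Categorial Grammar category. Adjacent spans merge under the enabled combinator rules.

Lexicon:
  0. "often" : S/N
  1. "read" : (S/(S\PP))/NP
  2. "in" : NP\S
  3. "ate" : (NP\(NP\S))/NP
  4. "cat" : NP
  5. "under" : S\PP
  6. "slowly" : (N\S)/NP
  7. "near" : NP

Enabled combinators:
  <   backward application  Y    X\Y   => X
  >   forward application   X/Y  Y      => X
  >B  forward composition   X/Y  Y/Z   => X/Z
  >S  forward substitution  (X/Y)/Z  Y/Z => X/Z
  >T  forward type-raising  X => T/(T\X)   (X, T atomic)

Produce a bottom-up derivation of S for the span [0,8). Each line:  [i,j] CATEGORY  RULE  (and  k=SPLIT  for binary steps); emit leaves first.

[0,1] S/N  lex  "often"
[1,2] (S/(S\PP))/NP  lex  "read"
[2,3] NP\S  lex  "in"
[3,4] (NP\(NP\S))/NP  lex  "ate"
[4,5] NP  lex  "cat"
[3,5] NP\(NP\S)  >  k=4
[2,5] NP  <  k=3
[1,5] S/(S\PP)  >  k=2
[5,6] S\PP  lex  "under"
[1,6] S  >  k=5
[6,7] (N\S)/NP  lex  "slowly"
[7,8] NP  lex  "near"
[6,8] N\S  >  k=7
[1,8] N  <  k=6
[0,8] S  >  k=1

[0,8] S   >
  [0,1] "often" : S/N
  [1,8] N   <
    [1,6] S   >
      [1,5] S/(S\PP)   >
        [1,2] "read" : (S/(S\PP))/NP
        [2,5] NP   <
          [2,3] "in" : NP\S
          [3,5] NP\(NP\S)   >
            [3,4] "ate" : (NP\(NP\S))/NP
            [4,5] "cat" : NP
      [5,6] "under" : S\PP
    [6,8] N\S   >
      [6,7] "slowly" : (N\S)/NP
      [7,8] "near" : NP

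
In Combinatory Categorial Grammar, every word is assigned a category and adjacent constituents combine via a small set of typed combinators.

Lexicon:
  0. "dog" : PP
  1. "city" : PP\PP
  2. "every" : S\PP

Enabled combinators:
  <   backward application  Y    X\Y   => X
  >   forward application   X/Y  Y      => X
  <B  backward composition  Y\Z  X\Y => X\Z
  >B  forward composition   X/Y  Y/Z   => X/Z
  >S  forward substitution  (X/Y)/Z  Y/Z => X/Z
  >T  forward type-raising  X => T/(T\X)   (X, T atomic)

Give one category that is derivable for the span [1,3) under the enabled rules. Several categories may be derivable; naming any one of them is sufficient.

[0,3] S   <
  [0,1] "dog" : PP
  [1,3] S\PP   <B
    [1,2] "city" : PP\PP
    [2,3] "every" : S\PP

S\PP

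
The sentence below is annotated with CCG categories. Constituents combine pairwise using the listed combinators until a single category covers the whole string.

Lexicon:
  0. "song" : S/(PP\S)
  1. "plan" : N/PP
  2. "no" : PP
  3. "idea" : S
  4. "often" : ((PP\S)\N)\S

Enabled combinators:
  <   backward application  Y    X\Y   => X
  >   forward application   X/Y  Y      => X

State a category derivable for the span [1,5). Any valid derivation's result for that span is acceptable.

PP\S

[0,5] S   >
  [0,1] "song" : S/(PP\S)
  [1,5] PP\S   <
    [1,3] N   >
      [1,2] "plan" : N/PP
      [2,3] "no" : PP
    [3,5] (PP\S)\N   <
      [3,4] "idea" : S
      [4,5] "often" : ((PP\S)\N)\S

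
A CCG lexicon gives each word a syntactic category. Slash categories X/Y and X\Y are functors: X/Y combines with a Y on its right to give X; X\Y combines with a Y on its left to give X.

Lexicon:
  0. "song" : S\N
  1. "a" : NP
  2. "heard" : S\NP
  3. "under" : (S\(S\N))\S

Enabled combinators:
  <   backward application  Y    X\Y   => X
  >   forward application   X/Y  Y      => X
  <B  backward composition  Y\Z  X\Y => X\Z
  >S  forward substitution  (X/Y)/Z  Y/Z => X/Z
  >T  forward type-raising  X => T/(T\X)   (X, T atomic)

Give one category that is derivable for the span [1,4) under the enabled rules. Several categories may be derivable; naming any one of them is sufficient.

S\(S\N)

[0,4] S   <
  [0,1] "song" : S\N
  [1,4] S\(S\N)   <
    [1,3] S   <
      [1,2] "a" : NP
      [2,3] "heard" : S\NP
    [3,4] "under" : (S\(S\N))\S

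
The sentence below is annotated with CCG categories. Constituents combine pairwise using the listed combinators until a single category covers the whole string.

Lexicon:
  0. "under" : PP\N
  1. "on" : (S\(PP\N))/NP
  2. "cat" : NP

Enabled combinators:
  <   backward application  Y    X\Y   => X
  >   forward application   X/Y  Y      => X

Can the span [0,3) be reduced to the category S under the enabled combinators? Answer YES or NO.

[0,3] S   <
  [0,1] "under" : PP\N
  [1,3] S\(PP\N)   >
    [1,2] "on" : (S\(PP\N))/NP
    [2,3] "cat" : NP

YES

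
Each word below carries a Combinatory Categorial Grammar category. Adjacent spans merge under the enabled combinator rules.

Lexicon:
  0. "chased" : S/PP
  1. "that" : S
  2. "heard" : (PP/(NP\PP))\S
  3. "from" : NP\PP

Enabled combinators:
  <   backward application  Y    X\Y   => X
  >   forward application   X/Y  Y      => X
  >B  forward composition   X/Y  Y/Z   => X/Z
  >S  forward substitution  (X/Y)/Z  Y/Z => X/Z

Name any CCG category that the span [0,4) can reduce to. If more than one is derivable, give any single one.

S

[0,4] S   >
  [0,1] "chased" : S/PP
  [1,4] PP   >
    [1,3] PP/(NP\PP)   <
      [1,2] "that" : S
      [2,3] "heard" : (PP/(NP\PP))\S
    [3,4] "from" : NP\PP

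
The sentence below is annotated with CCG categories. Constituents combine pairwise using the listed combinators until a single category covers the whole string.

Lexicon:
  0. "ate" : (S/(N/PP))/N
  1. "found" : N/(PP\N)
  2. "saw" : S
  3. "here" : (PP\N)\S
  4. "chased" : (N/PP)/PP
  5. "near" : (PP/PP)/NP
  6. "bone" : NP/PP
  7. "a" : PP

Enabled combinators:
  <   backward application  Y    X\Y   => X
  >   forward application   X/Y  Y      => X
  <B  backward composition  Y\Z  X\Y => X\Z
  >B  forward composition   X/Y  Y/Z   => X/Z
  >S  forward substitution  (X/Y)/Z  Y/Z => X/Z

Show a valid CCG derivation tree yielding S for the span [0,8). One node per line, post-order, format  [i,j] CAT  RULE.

[0,8] S   >
  [0,4] S/(N/PP)   >
    [0,1] "ate" : (S/(N/PP))/N
    [1,4] N   >
      [1,2] "found" : N/(PP\N)
      [2,4] PP\N   <
        [2,3] "saw" : S
        [3,4] "here" : (PP\N)\S
  [4,8] N/PP   >S
    [4,5] "chased" : (N/PP)/PP
    [5,8] PP/PP   >
      [5,6] "near" : (PP/PP)/NP
      [6,8] NP   >
        [6,7] "bone" : NP/PP
        [7,8] "a" : PP

[0,1] (S/(N/PP))/N  lex  "ate"
[1,2] N/(PP\N)  lex  "found"
[2,3] S  lex  "saw"
[3,4] (PP\N)\S  lex  "here"
[2,4] PP\N  <  k=3
[1,4] N  >  k=2
[0,4] S/(N/PP)  >  k=1
[4,5] (N/PP)/PP  lex  "chased"
[5,6] (PP/PP)/NP  lex  "near"
[6,7] NP/PP  lex  "bone"
[7,8] PP  lex  "a"
[6,8] NP  >  k=7
[5,8] PP/PP  >  k=6
[4,8] N/PP  >S  k=5
[0,8] S  >  k=4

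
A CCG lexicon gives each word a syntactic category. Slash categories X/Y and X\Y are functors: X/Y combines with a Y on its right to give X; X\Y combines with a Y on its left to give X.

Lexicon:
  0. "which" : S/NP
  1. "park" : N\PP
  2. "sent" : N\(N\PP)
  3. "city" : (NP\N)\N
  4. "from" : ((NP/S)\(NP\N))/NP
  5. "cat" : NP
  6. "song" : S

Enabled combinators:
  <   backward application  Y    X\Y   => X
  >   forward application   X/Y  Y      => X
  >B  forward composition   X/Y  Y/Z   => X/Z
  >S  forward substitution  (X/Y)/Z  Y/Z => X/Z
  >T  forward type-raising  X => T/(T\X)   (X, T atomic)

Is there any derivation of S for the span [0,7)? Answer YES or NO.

YES

[0,7] S   >
  [0,1] "which" : S/NP
  [1,7] NP   >
    [1,6] NP/S   <
      [1,4] NP\N   <
        [1,3] N   <
          [1,2] "park" : N\PP
          [2,3] "sent" : N\(N\PP)
        [3,4] "city" : (NP\N)\N
      [4,6] (NP/S)\(NP\N)   >
        [4,5] "from" : ((NP/S)\(NP\N))/NP
        [5,6] "cat" : NP
    [6,7] "song" : S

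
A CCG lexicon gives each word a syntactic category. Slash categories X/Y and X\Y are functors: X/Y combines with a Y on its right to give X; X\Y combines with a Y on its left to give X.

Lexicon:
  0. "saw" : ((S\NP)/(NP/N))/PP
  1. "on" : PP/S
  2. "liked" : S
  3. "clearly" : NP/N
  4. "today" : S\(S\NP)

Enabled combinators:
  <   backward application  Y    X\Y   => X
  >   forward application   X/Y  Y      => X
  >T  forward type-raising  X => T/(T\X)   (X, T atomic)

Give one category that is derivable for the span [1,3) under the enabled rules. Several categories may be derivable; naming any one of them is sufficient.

PP

[0,5] S   <
  [0,4] S\NP   >
    [0,3] (S\NP)/(NP/N)   >
      [0,1] "saw" : ((S\NP)/(NP/N))/PP
      [1,3] PP   >
        [1,2] "on" : PP/S
        [2,3] "liked" : S
    [3,4] "clearly" : NP/N
  [4,5] "today" : S\(S\NP)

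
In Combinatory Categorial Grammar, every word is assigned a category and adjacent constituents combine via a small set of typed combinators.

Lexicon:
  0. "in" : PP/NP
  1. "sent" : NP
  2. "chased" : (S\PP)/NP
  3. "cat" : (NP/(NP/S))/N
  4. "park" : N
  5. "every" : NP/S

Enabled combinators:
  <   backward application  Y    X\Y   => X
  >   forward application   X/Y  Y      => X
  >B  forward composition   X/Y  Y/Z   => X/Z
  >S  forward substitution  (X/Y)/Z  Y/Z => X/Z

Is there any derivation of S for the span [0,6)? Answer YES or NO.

YES

[0,6] S   <
  [0,2] PP   >
    [0,1] "in" : PP/NP
    [1,2] "sent" : NP
  [2,6] S\PP   >
    [2,3] "chased" : (S\PP)/NP
    [3,6] NP   >
      [3,5] NP/(NP/S)   >
        [3,4] "cat" : (NP/(NP/S))/N
        [4,5] "park" : N
      [5,6] "every" : NP/S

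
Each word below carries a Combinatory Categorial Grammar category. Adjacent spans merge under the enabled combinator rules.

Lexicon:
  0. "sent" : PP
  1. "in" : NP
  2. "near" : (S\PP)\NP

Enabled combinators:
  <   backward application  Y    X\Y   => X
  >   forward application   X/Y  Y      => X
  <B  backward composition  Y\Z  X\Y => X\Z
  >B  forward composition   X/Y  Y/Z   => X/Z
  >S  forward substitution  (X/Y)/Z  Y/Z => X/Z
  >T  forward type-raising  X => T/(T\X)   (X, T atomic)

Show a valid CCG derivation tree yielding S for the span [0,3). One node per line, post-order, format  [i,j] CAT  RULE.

[0,1] PP  lex  "sent"
[0,1] S/(S\PP)  >T
[1,2] NP  lex  "in"
[2,3] (S\PP)\NP  lex  "near"
[1,3] S\PP  <  k=2
[0,3] S  >  k=1

[0,3] S   >
  [0,1] S/(S\PP)   >T
    [0,1] "sent" : PP
  [1,3] S\PP   <
    [1,2] "in" : NP
    [2,3] "near" : (S\PP)\NP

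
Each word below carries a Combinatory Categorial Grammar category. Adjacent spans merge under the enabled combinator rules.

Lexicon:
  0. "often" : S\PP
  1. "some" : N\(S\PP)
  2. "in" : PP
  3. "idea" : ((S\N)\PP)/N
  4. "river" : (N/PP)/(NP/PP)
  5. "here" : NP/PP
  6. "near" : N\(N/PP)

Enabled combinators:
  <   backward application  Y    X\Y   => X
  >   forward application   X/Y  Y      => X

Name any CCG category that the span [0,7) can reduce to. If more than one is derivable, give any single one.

S

[0,7] S   <
  [0,2] N   <
    [0,1] "often" : S\PP
    [1,2] "some" : N\(S\PP)
  [2,7] S\N   <
    [2,3] "in" : PP
    [3,7] (S\N)\PP   >
      [3,4] "idea" : ((S\N)\PP)/N
      [4,7] N   <
        [4,6] N/PP   >
          [4,5] "river" : (N/PP)/(NP/PP)
          [5,6] "here" : NP/PP
        [6,7] "near" : N\(N/PP)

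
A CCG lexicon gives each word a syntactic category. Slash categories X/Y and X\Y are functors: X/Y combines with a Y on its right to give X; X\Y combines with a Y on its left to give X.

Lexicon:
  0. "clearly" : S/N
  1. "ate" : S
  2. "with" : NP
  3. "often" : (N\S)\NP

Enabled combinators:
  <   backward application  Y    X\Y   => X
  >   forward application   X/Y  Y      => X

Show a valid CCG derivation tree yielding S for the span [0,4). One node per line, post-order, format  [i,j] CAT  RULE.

[0,1] S/N  lex  "clearly"
[1,2] S  lex  "ate"
[2,3] NP  lex  "with"
[3,4] (N\S)\NP  lex  "often"
[2,4] N\S  <  k=3
[1,4] N  <  k=2
[0,4] S  >  k=1

[0,4] S   >
  [0,1] "clearly" : S/N
  [1,4] N   <
    [1,2] "ate" : S
    [2,4] N\S   <
      [2,3] "with" : NP
      [3,4] "often" : (N\S)\NP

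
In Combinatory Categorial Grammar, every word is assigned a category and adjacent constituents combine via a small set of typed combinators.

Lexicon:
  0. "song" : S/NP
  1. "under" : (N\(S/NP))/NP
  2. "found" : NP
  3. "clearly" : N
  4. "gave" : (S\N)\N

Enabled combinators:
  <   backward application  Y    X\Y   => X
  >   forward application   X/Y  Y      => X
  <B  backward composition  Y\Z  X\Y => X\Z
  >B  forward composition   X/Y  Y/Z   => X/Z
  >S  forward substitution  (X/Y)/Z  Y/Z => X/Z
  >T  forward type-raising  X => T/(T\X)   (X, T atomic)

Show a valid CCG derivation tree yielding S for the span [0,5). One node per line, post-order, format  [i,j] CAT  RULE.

[0,1] S/NP  lex  "song"
[1,2] (N\(S/NP))/NP  lex  "under"
[2,3] NP  lex  "found"
[1,3] N\(S/NP)  >  k=2
[0,3] N  <  k=1
[3,4] N  lex  "clearly"
[4,5] (S\N)\N  lex  "gave"
[3,5] S\N  <  k=4
[0,5] S  <  k=3

[0,5] S   <
  [0,3] N   <
    [0,1] "song" : S/NP
    [1,3] N\(S/NP)   >
      [1,2] "under" : (N\(S/NP))/NP
      [2,3] "found" : NP
  [3,5] S\N   <
    [3,4] "clearly" : N
    [4,5] "gave" : (S\N)\N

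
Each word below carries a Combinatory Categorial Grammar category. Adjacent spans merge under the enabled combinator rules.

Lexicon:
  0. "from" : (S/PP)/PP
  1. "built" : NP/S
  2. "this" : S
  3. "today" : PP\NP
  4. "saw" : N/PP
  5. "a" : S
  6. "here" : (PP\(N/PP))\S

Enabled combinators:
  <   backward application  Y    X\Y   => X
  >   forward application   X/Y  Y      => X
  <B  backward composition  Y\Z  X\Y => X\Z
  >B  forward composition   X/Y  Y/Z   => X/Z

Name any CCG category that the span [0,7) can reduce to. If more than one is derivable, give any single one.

S

[0,7] S   >
  [0,4] S/PP   >
    [0,1] "from" : (S/PP)/PP
    [1,4] PP   <
      [1,3] NP   >
        [1,2] "built" : NP/S
        [2,3] "this" : S
      [3,4] "today" : PP\NP
  [4,7] PP   <
    [4,5] "saw" : N/PP
    [5,7] PP\(N/PP)   <
      [5,6] "a" : S
      [6,7] "here" : (PP\(N/PP))\S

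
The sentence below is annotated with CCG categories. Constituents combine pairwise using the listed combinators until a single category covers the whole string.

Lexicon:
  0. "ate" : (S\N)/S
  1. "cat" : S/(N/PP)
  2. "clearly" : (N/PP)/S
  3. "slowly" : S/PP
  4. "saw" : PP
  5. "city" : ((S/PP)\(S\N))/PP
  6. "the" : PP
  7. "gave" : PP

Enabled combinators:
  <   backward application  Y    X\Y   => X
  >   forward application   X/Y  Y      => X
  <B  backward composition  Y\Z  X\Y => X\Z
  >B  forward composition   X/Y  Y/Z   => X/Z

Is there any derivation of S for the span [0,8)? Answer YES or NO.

YES

[0,8] S   >
  [0,7] S/PP   <
    [0,5] S\N   >
      [0,1] "ate" : (S\N)/S
      [1,5] S   >
        [1,2] "cat" : S/(N/PP)
        [2,5] N/PP   >
          [2,3] "clearly" : (N/PP)/S
          [3,5] S   >
            [3,4] "slowly" : S/PP
            [4,5] "saw" : PP
    [5,7] (S/PP)\(S\N)   >
      [5,6] "city" : ((S/PP)\(S\N))/PP
      [6,7] "the" : PP
  [7,8] "gave" : PP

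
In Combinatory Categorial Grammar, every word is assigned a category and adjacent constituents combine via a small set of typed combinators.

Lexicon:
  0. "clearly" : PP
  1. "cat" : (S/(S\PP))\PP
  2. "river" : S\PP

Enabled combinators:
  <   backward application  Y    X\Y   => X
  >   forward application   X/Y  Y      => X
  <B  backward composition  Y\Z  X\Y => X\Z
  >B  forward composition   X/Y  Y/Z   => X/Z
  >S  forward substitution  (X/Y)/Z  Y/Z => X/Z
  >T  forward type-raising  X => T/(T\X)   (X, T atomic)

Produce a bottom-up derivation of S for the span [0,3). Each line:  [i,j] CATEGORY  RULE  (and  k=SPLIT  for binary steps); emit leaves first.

[0,1] PP  lex  "clearly"
[1,2] (S/(S\PP))\PP  lex  "cat"
[0,2] S/(S\PP)  <  k=1
[2,3] S\PP  lex  "river"
[0,3] S  >  k=2

[0,3] S   >
  [0,2] S/(S\PP)   <
    [0,1] "clearly" : PP
    [1,2] "cat" : (S/(S\PP))\PP
  [2,3] "river" : S\PP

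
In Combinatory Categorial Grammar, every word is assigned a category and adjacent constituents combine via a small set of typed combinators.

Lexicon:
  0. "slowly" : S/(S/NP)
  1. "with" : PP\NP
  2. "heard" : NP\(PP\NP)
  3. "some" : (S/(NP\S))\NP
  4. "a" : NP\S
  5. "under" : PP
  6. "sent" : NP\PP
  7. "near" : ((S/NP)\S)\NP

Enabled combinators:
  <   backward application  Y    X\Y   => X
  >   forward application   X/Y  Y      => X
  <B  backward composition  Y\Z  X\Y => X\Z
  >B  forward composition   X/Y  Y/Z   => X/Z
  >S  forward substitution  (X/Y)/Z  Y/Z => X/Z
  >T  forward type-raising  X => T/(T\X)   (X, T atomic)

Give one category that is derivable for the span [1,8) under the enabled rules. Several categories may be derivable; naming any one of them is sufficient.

S/NP

[0,8] S   >
  [0,1] "slowly" : S/(S/NP)
  [1,8] S/NP   <
    [1,5] S   >
      [1,4] S/(NP\S)   <
        [1,3] NP   <
          [1,2] "with" : PP\NP
          [2,3] "heard" : NP\(PP\NP)
        [3,4] "some" : (S/(NP\S))\NP
      [4,5] "a" : NP\S
    [5,8] (S/NP)\S   <
      [5,7] NP   <
        [5,6] "under" : PP
        [6,7] "sent" : NP\PP
      [7,8] "near" : ((S/NP)\S)\NP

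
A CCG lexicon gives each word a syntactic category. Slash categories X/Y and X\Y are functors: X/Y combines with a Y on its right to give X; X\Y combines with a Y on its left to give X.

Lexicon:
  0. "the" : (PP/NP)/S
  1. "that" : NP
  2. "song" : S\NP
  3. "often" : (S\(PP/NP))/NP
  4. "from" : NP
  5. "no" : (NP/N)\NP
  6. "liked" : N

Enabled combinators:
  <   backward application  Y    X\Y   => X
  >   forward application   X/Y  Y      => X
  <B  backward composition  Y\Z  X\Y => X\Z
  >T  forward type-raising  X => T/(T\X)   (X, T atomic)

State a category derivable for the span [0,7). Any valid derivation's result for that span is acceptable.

[0,7] S   <
  [0,3] PP/NP   >
    [0,1] "the" : (PP/NP)/S
    [1,3] S   >
      [1,2] S/(S\NP)   >T
        [1,2] "that" : NP
      [2,3] "song" : S\NP
  [3,7] S\(PP/NP)   >
    [3,4] "often" : (S\(PP/NP))/NP
    [4,7] NP   >
      [4,6] NP/N   <
        [4,5] "from" : NP
        [5,6] "no" : (NP/N)\NP
      [6,7] "liked" : N

S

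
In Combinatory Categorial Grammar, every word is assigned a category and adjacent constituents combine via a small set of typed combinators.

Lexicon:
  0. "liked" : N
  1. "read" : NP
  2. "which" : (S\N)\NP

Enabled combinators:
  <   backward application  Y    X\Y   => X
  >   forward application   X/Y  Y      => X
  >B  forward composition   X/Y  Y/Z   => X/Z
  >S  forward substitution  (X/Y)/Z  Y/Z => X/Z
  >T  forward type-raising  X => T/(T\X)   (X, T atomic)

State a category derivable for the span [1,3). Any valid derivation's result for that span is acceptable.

[0,3] S   <
  [0,1] "liked" : N
  [1,3] S\N   <
    [1,2] "read" : NP
    [2,3] "which" : (S\N)\NP

S\N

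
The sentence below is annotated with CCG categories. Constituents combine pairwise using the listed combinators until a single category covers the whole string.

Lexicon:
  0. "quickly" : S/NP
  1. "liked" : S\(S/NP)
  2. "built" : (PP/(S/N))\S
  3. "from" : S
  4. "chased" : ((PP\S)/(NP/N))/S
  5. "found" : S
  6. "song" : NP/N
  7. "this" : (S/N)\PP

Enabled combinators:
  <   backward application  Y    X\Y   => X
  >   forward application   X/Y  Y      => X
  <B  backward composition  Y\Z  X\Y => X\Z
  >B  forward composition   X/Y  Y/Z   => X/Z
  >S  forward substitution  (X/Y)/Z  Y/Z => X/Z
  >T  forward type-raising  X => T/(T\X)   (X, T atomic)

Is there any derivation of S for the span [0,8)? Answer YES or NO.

NO

S/NP S\(S/NP) (PP/(S/N))\S S ((PP\S)/(NP/N))/S S NP/N (S/N)\PP
CKY chart[0,8] = {N/(N\PP), NP/(NP\PP), PP, PP/(PP\PP), S/(S\PP)}; S ∉ chart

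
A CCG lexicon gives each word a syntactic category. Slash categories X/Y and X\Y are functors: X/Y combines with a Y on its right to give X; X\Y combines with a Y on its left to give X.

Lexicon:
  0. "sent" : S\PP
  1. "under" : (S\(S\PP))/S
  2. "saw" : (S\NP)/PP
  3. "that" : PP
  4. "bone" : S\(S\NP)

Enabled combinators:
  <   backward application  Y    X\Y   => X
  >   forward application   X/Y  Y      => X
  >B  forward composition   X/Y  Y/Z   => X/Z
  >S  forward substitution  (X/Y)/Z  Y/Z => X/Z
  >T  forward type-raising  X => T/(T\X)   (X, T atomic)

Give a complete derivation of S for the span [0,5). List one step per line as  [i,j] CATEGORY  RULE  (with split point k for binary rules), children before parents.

[0,5] S   <
  [0,1] "sent" : S\PP
  [1,5] S\(S\PP)   >
    [1,2] "under" : (S\(S\PP))/S
    [2,5] S   <
      [2,4] S\NP   >
        [2,3] "saw" : (S\NP)/PP
        [3,4] "that" : PP
      [4,5] "bone" : S\(S\NP)

[0,1] S\PP  lex  "sent"
[1,2] (S\(S\PP))/S  lex  "under"
[2,3] (S\NP)/PP  lex  "saw"
[3,4] PP  lex  "that"
[2,4] S\NP  >  k=3
[4,5] S\(S\NP)  lex  "bone"
[2,5] S  <  k=4
[1,5] S\(S\PP)  >  k=2
[0,5] S  <  k=1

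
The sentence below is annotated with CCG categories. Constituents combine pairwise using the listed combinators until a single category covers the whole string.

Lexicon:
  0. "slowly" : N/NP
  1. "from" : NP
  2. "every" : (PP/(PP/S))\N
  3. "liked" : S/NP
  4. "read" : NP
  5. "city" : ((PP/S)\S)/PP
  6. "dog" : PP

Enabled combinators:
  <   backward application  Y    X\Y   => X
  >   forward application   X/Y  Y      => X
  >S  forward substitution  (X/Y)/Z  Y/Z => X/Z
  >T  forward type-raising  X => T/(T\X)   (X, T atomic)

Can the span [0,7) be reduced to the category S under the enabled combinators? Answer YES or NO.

NO

N/NP NP (PP/(PP/S))\N S/NP NP ((PP/S)\S)/PP PP
CKY chart[0,7] = {N/(N\PP), NP/(NP\PP), PP, PP/(PP\PP), S/(S\PP)}; S ∉ chart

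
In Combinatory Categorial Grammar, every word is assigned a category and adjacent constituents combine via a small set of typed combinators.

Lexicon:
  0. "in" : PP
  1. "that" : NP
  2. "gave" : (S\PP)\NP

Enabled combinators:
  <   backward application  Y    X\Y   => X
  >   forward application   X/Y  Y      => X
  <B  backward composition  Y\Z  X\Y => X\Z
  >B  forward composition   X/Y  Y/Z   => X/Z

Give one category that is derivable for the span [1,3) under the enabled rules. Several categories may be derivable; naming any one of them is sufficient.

[0,3] S   <
  [0,1] "in" : PP
  [1,3] S\PP   <
    [1,2] "that" : NP
    [2,3] "gave" : (S\PP)\NP

S\PP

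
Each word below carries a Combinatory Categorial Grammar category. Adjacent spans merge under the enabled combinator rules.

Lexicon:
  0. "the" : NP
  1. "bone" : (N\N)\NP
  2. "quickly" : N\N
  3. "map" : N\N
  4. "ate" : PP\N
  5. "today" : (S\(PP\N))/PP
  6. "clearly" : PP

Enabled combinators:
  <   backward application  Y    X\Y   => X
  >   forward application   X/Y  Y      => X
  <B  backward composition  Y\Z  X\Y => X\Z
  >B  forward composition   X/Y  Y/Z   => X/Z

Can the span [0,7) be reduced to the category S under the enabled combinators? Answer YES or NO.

YES

[0,7] S   <
  [0,5] PP\N   <B
    [0,2] N\N   <
      [0,1] "the" : NP
      [1,2] "bone" : (N\N)\NP
    [2,5] PP\N   <B
      [2,3] "quickly" : N\N
      [3,5] PP\N   <B
        [3,4] "map" : N\N
        [4,5] "ate" : PP\N
  [5,7] S\(PP\N)   >
    [5,6] "today" : (S\(PP\N))/PP
    [6,7] "clearly" : PP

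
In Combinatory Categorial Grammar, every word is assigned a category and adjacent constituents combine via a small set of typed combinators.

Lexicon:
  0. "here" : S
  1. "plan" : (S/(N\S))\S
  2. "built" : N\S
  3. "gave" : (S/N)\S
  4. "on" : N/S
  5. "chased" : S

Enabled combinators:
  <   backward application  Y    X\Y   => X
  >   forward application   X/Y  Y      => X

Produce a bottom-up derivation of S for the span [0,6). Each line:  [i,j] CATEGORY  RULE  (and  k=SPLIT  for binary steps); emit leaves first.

[0,6] S   >
  [0,4] S/N   <
    [0,3] S   >
      [0,2] S/(N\S)   <
        [0,1] "here" : S
        [1,2] "plan" : (S/(N\S))\S
      [2,3] "built" : N\S
    [3,4] "gave" : (S/N)\S
  [4,6] N   >
    [4,5] "on" : N/S
    [5,6] "chased" : S

[0,1] S  lex  "here"
[1,2] (S/(N\S))\S  lex  "plan"
[0,2] S/(N\S)  <  k=1
[2,3] N\S  lex  "built"
[0,3] S  >  k=2
[3,4] (S/N)\S  lex  "gave"
[0,4] S/N  <  k=3
[4,5] N/S  lex  "on"
[5,6] S  lex  "chased"
[4,6] N  >  k=5
[0,6] S  >  k=4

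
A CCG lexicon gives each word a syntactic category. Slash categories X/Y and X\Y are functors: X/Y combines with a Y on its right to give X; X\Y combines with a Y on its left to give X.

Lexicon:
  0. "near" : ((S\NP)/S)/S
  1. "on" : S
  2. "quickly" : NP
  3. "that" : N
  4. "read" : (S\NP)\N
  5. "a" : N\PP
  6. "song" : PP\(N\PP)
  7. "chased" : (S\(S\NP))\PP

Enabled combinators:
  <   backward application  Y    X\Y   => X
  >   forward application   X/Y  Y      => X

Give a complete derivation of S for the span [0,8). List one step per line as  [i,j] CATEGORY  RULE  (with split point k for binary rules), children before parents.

[0,1] ((S\NP)/S)/S  lex  "near"
[1,2] S  lex  "on"
[0,2] (S\NP)/S  >  k=1
[2,3] NP  lex  "quickly"
[3,4] N  lex  "that"
[4,5] (S\NP)\N  lex  "read"
[3,5] S\NP  <  k=4
[2,5] S  <  k=3
[0,5] S\NP  >  k=2
[5,6] N\PP  lex  "a"
[6,7] PP\(N\PP)  lex  "song"
[5,7] PP  <  k=6
[7,8] (S\(S\NP))\PP  lex  "chased"
[5,8] S\(S\NP)  <  k=7
[0,8] S  <  k=5

[0,8] S   <
  [0,5] S\NP   >
    [0,2] (S\NP)/S   >
      [0,1] "near" : ((S\NP)/S)/S
      [1,2] "on" : S
    [2,5] S   <
      [2,3] "quickly" : NP
      [3,5] S\NP   <
        [3,4] "that" : N
        [4,5] "read" : (S\NP)\N
  [5,8] S\(S\NP)   <
    [5,7] PP   <
      [5,6] "a" : N\PP
      [6,7] "song" : PP\(N\PP)
    [7,8] "chased" : (S\(S\NP))\PP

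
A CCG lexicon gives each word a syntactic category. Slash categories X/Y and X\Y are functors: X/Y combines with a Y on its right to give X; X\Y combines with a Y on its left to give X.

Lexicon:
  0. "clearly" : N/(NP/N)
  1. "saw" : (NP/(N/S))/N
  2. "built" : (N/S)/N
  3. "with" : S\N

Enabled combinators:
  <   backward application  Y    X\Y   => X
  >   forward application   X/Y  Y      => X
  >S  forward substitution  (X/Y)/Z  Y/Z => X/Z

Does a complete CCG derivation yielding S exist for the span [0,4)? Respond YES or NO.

[0,4] S   <
  [0,3] N   >
    [0,1] "clearly" : N/(NP/N)
    [1,3] NP/N   >S
      [1,2] "saw" : (NP/(N/S))/N
      [2,3] "built" : (N/S)/N
  [3,4] "with" : S\N

YES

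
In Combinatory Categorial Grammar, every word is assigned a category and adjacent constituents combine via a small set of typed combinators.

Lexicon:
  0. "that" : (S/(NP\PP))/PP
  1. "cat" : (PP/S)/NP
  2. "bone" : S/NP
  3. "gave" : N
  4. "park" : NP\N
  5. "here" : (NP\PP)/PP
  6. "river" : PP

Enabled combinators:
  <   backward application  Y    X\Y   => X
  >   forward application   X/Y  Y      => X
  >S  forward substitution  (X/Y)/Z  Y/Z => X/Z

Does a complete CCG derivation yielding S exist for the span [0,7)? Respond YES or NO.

[0,7] S   >
  [0,5] S/(NP\PP)   >
    [0,1] "that" : (S/(NP\PP))/PP
    [1,5] PP   >
      [1,3] PP/NP   >S
        [1,2] "cat" : (PP/S)/NP
        [2,3] "bone" : S/NP
      [3,5] NP   <
        [3,4] "gave" : N
        [4,5] "park" : NP\N
  [5,7] NP\PP   >
    [5,6] "here" : (NP\PP)/PP
    [6,7] "river" : PP

YES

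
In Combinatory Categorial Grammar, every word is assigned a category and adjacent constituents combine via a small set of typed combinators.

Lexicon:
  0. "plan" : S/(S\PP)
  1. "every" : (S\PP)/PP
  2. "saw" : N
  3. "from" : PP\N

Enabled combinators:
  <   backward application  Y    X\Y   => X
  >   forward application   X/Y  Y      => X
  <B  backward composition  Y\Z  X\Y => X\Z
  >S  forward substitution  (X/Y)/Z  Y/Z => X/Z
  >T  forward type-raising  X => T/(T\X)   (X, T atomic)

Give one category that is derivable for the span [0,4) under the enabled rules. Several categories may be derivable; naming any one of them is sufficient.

[0,4] S   >
  [0,1] "plan" : S/(S\PP)
  [1,4] S\PP   >
    [1,2] "every" : (S\PP)/PP
    [2,4] PP   <
      [2,3] "saw" : N
      [3,4] "from" : PP\N

S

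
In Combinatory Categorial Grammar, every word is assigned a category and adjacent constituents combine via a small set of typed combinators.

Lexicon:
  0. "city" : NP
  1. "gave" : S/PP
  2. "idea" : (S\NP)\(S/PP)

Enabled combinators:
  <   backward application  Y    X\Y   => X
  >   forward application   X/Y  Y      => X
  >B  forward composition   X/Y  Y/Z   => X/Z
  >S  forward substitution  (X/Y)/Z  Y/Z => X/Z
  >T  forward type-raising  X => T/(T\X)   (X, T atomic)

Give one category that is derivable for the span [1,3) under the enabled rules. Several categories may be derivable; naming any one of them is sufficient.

S\NP

[0,3] S   <
  [0,1] "city" : NP
  [1,3] S\NP   <
    [1,2] "gave" : S/PP
    [2,3] "idea" : (S\NP)\(S/PP)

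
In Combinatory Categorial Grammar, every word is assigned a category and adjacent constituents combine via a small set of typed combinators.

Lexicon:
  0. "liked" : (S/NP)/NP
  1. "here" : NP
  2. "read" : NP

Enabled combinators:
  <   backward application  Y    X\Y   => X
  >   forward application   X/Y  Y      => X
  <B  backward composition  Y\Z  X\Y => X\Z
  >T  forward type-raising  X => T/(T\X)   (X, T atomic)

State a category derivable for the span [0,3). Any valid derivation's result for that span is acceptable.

S

[0,3] S   >
  [0,2] S/NP   >
    [0,1] "liked" : (S/NP)/NP
    [1,2] "here" : NP
  [2,3] "read" : NP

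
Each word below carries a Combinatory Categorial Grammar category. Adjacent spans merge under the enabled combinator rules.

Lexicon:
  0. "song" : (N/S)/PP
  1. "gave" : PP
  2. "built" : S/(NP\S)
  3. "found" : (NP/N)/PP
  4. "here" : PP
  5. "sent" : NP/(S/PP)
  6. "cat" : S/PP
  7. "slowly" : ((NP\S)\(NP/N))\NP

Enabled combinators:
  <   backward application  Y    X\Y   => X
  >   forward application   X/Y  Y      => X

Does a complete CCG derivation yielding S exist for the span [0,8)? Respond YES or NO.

(N/S)/PP PP S/(NP\S) (NP/N)/PP PP NP/(S/PP) S/PP ((NP\S)\(NP/N))\NP
CKY chart[0,8] = {N}; S ∉ chart

NO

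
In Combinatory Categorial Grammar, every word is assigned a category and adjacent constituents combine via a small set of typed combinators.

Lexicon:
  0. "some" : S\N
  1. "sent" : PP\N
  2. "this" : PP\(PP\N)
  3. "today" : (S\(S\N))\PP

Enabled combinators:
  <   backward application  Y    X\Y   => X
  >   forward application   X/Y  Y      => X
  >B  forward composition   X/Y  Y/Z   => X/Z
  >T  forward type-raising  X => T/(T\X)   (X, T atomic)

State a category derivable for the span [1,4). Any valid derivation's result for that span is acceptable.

[0,4] S   <
  [0,1] "some" : S\N
  [1,4] S\(S\N)   <
    [1,3] PP   <
      [1,2] "sent" : PP\N
      [2,3] "this" : PP\(PP\N)
    [3,4] "today" : (S\(S\N))\PP

S\(S\N)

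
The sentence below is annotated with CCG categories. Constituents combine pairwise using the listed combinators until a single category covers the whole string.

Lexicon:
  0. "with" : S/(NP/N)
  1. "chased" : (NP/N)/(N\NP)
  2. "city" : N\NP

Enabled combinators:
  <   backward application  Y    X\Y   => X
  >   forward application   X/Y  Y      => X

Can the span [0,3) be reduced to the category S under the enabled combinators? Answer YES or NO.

YES

[0,3] S   >
  [0,1] "with" : S/(NP/N)
  [1,3] NP/N   >
    [1,2] "chased" : (NP/N)/(N\NP)
    [2,3] "city" : N\NP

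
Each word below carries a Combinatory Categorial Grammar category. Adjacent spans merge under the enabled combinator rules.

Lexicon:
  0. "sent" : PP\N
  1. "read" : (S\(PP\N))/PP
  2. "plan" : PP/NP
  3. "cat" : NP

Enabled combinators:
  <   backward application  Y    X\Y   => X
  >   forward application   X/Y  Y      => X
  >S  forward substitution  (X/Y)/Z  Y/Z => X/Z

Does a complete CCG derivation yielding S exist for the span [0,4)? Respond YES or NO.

[0,4] S   <
  [0,1] "sent" : PP\N
  [1,4] S\(PP\N)   >
    [1,2] "read" : (S\(PP\N))/PP
    [2,4] PP   >
      [2,3] "plan" : PP/NP
      [3,4] "cat" : NP

YES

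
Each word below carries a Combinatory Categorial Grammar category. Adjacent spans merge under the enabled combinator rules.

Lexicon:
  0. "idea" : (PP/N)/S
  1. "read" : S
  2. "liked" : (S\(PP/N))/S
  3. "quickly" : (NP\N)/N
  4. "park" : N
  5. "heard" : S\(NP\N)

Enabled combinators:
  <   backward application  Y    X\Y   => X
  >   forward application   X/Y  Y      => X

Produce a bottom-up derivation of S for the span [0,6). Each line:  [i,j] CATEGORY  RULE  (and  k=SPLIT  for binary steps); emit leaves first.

[0,1] (PP/N)/S  lex  "idea"
[1,2] S  lex  "read"
[0,2] PP/N  >  k=1
[2,3] (S\(PP/N))/S  lex  "liked"
[3,4] (NP\N)/N  lex  "quickly"
[4,5] N  lex  "park"
[3,5] NP\N  >  k=4
[5,6] S\(NP\N)  lex  "heard"
[3,6] S  <  k=5
[2,6] S\(PP/N)  >  k=3
[0,6] S  <  k=2

[0,6] S   <
  [0,2] PP/N   >
    [0,1] "idea" : (PP/N)/S
    [1,2] "read" : S
  [2,6] S\(PP/N)   >
    [2,3] "liked" : (S\(PP/N))/S
    [3,6] S   <
      [3,5] NP\N   >
        [3,4] "quickly" : (NP\N)/N
        [4,5] "park" : N
      [5,6] "heard" : S\(NP\N)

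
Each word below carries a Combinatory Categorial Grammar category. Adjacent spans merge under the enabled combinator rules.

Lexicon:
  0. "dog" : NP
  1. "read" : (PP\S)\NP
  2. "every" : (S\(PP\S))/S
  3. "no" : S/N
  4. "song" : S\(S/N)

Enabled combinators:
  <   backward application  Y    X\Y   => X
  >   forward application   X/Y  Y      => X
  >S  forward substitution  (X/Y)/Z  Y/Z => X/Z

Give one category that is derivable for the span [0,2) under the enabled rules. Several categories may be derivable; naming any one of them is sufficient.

[0,5] S   <
  [0,2] PP\S   <
    [0,1] "dog" : NP
    [1,2] "read" : (PP\S)\NP
  [2,5] S\(PP\S)   >
    [2,3] "every" : (S\(PP\S))/S
    [3,5] S   <
      [3,4] "no" : S/N
      [4,5] "song" : S\(S/N)

PP\S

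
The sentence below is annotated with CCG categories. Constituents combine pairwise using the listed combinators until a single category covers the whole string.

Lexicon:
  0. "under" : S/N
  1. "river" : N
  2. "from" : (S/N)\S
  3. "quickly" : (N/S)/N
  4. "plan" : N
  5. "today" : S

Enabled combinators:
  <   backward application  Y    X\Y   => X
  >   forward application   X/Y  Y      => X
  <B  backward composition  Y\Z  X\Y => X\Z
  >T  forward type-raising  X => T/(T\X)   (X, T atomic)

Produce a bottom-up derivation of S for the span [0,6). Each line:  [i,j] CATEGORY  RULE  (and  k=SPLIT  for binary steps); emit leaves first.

[0,6] S   >
  [0,3] S/N   <
    [0,2] S   >
      [0,1] "under" : S/N
      [1,2] "river" : N
    [2,3] "from" : (S/N)\S
  [3,6] N   >
    [3,5] N/S   >
      [3,4] "quickly" : (N/S)/N
      [4,5] "plan" : N
    [5,6] "today" : S

[0,1] S/N  lex  "under"
[1,2] N  lex  "river"
[0,2] S  >  k=1
[2,3] (S/N)\S  lex  "from"
[0,3] S/N  <  k=2
[3,4] (N/S)/N  lex  "quickly"
[4,5] N  lex  "plan"
[3,5] N/S  >  k=4
[5,6] S  lex  "today"
[3,6] N  >  k=5
[0,6] S  >  k=3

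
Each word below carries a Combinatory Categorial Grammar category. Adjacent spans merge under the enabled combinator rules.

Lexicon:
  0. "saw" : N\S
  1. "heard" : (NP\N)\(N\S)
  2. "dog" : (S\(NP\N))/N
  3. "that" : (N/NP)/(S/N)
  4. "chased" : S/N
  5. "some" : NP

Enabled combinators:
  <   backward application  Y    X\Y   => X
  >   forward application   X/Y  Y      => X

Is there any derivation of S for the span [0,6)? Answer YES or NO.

YES

[0,6] S   <
  [0,2] NP\N   <
    [0,1] "saw" : N\S
    [1,2] "heard" : (NP\N)\(N\S)
  [2,6] S\(NP\N)   >
    [2,3] "dog" : (S\(NP\N))/N
    [3,6] N   >
      [3,5] N/NP   >
        [3,4] "that" : (N/NP)/(S/N)
        [4,5] "chased" : S/N
      [5,6] "some" : NP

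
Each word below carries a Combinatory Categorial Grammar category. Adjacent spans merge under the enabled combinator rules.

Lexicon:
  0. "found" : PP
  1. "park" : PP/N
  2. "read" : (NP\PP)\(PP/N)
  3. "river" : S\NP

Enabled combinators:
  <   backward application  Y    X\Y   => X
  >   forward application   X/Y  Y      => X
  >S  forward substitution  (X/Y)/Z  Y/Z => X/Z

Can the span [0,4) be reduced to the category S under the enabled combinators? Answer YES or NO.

YES

[0,4] S   <
  [0,3] NP   <
    [0,1] "found" : PP
    [1,3] NP\PP   <
      [1,2] "park" : PP/N
      [2,3] "read" : (NP\PP)\(PP/N)
  [3,4] "river" : S\NP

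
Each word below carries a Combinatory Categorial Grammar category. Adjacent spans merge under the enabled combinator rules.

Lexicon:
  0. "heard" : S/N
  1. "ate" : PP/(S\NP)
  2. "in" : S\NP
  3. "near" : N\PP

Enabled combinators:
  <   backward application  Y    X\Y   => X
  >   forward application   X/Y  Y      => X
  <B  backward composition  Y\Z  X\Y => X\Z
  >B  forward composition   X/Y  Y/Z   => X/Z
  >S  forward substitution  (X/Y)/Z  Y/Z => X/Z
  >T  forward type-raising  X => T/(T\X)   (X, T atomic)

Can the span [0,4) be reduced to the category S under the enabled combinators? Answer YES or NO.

YES

[0,4] S   >
  [0,1] "heard" : S/N
  [1,4] N   <
    [1,3] PP   >
      [1,2] "ate" : PP/(S\NP)
      [2,3] "in" : S\NP
    [3,4] "near" : N\PP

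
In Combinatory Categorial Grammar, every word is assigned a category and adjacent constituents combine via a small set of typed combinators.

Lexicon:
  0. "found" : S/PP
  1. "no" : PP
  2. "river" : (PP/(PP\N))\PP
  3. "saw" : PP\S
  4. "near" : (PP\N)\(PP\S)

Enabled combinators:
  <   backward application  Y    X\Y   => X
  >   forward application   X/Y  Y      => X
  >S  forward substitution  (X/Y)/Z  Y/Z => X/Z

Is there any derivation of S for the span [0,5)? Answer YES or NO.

[0,5] S   >
  [0,1] "found" : S/PP
  [1,5] PP   >
    [1,3] PP/(PP\N)   <
      [1,2] "no" : PP
      [2,3] "river" : (PP/(PP\N))\PP
    [3,5] PP\N   <
      [3,4] "saw" : PP\S
      [4,5] "near" : (PP\N)\(PP\S)

YES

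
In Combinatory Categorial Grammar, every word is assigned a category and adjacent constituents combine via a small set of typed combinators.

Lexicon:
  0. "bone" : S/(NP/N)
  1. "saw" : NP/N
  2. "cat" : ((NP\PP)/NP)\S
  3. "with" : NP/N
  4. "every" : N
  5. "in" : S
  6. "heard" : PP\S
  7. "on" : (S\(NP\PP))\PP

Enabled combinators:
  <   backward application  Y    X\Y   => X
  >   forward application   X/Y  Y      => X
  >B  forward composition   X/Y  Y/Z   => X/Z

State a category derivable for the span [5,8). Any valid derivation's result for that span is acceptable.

[0,8] S   <
  [0,5] NP\PP   >
    [0,3] (NP\PP)/NP   <
      [0,2] S   >
        [0,1] "bone" : S/(NP/N)
        [1,2] "saw" : NP/N
      [2,3] "cat" : ((NP\PP)/NP)\S
    [3,5] NP   >
      [3,4] "with" : NP/N
      [4,5] "every" : N
  [5,8] S\(NP\PP)   <
    [5,7] PP   <
      [5,6] "in" : S
      [6,7] "heard" : PP\S
    [7,8] "on" : (S\(NP\PP))\PP

S\(NP\PP)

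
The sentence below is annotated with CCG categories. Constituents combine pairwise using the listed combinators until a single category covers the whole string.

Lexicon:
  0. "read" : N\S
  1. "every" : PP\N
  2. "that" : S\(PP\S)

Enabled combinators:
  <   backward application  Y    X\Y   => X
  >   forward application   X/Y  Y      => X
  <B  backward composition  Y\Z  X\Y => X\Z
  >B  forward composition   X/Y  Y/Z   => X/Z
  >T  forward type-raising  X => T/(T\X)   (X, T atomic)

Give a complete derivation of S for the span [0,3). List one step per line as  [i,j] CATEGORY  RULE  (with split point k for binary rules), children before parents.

[0,3] S   <
  [0,2] PP\S   <B
    [0,1] "read" : N\S
    [1,2] "every" : PP\N
  [2,3] "that" : S\(PP\S)

[0,1] N\S  lex  "read"
[1,2] PP\N  lex  "every"
[0,2] PP\S  <B  k=1
[2,3] S\(PP\S)  lex  "that"
[0,3] S  <  k=2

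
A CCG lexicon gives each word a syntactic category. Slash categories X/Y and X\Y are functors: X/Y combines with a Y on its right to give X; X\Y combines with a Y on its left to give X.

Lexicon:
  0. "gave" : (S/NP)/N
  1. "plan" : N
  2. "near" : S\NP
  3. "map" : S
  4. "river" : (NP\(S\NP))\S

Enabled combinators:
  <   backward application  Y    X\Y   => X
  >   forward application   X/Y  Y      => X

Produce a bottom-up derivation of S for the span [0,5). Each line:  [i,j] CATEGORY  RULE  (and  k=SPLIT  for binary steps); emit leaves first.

[0,5] S   >
  [0,2] S/NP   >
    [0,1] "gave" : (S/NP)/N
    [1,2] "plan" : N
  [2,5] NP   <
    [2,3] "near" : S\NP
    [3,5] NP\(S\NP)   <
      [3,4] "map" : S
      [4,5] "river" : (NP\(S\NP))\S

[0,1] (S/NP)/N  lex  "gave"
[1,2] N  lex  "plan"
[0,2] S/NP  >  k=1
[2,3] S\NP  lex  "near"
[3,4] S  lex  "map"
[4,5] (NP\(S\NP))\S  lex  "river"
[3,5] NP\(S\NP)  <  k=4
[2,5] NP  <  k=3
[0,5] S  >  k=2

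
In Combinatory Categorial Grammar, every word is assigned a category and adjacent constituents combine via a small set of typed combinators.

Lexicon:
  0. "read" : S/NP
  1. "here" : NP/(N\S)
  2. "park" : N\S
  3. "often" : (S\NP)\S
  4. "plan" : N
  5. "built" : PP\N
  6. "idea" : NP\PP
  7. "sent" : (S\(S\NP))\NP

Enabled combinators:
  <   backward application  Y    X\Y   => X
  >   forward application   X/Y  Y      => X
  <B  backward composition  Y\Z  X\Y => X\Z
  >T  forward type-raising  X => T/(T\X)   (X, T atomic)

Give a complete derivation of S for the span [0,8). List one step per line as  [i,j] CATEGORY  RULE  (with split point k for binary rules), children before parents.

[0,8] S   <
  [0,4] S\NP   <
    [0,3] S   >
      [0,1] "read" : S/NP
      [1,3] NP   >
        [1,2] "here" : NP/(N\S)
        [2,3] "park" : N\S
    [3,4] "often" : (S\NP)\S
  [4,8] S\(S\NP)   <
    [4,7] NP   <
      [4,6] PP   >
        [4,5] PP/(PP\N)   >T
          [4,5] "plan" : N
        [5,6] "built" : PP\N
      [6,7] "idea" : NP\PP
    [7,8] "sent" : (S\(S\NP))\NP

[0,1] S/NP  lex  "read"
[1,2] NP/(N\S)  lex  "here"
[2,3] N\S  lex  "park"
[1,3] NP  >  k=2
[0,3] S  >  k=1
[3,4] (S\NP)\S  lex  "often"
[0,4] S\NP  <  k=3
[4,5] N  lex  "plan"
[4,5] PP/(PP\N)  >T
[5,6] PP\N  lex  "built"
[4,6] PP  >  k=5
[6,7] NP\PP  lex  "idea"
[4,7] NP  <  k=6
[7,8] (S\(S\NP))\NP  lex  "sent"
[4,8] S\(S\NP)  <  k=7
[0,8] S  <  k=4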